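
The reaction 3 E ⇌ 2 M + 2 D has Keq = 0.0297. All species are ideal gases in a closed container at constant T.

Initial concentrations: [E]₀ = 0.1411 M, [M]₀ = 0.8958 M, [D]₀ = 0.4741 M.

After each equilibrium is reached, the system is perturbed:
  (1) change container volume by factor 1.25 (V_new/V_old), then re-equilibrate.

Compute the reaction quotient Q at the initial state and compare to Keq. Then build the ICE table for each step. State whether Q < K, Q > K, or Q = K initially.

Q₀ = 64.21; Q > K (proceeds reverse)

Q₀ = 64.21 vs Keq = 0.0297 ⇒ Q>K, reverse
Step 1:
                  E         M         D
  init       0.1411    0.8958    0.4741
  Δ          0.4864   -0.3242   -0.3242
  eq         0.6275    0.5716    0.1499
  solve Keq expr → x = -0.1621; check Q = 0.0297
Then change container volume by factor 1.25 (V_new/V_old).
Step 2:
                  E         M         D
  init        0.502    0.4572    0.1199
  Δ        -0.01131  0.007543  0.007543
  eq         0.4907    0.4648    0.1274
  solve Keq expr → x = 0.003771; check Q = 0.0297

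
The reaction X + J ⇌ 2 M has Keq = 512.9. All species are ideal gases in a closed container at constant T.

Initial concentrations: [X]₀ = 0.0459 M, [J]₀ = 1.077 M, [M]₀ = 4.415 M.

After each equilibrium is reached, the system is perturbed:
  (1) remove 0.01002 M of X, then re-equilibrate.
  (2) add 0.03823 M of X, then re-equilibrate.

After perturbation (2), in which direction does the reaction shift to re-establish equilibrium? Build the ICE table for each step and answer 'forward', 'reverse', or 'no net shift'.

Q₀ = 394.3 vs Keq = 512.9 ⇒ Q<K, forward
Step 1:
                    X           J           M
  I            0.0459       1.077       4.415
  C         -0.009962   -0.009962     0.01992
  E           0.03594       1.067       4.435
  solve Keq expr → x = 0.009962; check Q = 512.9
Then remove 0.01002 M of X.
Step 2:
                    X           J           M
  I           0.02592       1.067       4.435
  C          0.009404    0.009404    -0.01881
  E           0.03532       1.076       4.416
  solve Keq expr → x = -0.009404; check Q = 512.9
Then add 0.03823 M of X.
Step 3:
                    X           J           M
  I           0.07355       1.076       4.416
  C          -0.03582    -0.03582     0.07164
  E           0.03773       1.041       4.488
  solve Keq expr → x = 0.03582; check Q = 512.9

Direction: forward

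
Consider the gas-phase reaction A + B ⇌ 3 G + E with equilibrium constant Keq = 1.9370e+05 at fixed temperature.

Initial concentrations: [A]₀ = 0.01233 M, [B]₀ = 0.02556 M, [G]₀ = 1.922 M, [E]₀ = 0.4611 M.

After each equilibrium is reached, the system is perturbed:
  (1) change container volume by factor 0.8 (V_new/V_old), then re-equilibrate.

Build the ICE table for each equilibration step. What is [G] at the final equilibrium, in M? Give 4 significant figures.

Q₀ = 1.0388e+04 vs Keq = 1.9370e+05 ⇒ Q<K, forward
Step 1:
                    A           B           G           E
  init        0.01233     0.02556       1.922      0.4611
  Δ          -0.01107    -0.01107     0.03322     0.01107
  eq         0.001258     0.01449       1.955      0.4722
  solve Keq expr → x = 0.01107; check Q = 1.9370e+05
Then change container volume by factor 0.8 (V_new/V_old).
Step 2:
                    A           B           G           E
  init       0.001572     0.01811       2.444      0.5902
  Δ        7.7384e-04  7.7384e-04   -0.002322 -7.7384e-04
  eq         0.002346     0.01888       2.442      0.5894
  solve Keq expr → x = -7.7384e-04; check Q = 1.9370e+05

[G]_eq = 2.442 M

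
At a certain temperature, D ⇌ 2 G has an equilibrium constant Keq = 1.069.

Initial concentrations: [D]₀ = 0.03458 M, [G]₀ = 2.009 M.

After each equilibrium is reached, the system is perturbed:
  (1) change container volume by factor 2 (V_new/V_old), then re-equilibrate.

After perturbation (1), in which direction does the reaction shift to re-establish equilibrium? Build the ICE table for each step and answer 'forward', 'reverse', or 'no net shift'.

Direction: forward

Q₀ = 116.7 vs Keq = 1.069 ⇒ Q>K, reverse
Step 1:
                    D           G
  Initial     0.03458       2.009
  Change       0.5945      -1.189
  Equil        0.6291        0.82
  solve Keq expr → x = -0.5945; check Q = 1.069
Then change container volume by factor 2 (V_new/V_old).
Step 2:
                    D           G
  Initial      0.3145        0.41
  Change     -0.05722      0.1144
  Equil        0.2573      0.5245
  solve Keq expr → x = 0.05722; check Q = 1.069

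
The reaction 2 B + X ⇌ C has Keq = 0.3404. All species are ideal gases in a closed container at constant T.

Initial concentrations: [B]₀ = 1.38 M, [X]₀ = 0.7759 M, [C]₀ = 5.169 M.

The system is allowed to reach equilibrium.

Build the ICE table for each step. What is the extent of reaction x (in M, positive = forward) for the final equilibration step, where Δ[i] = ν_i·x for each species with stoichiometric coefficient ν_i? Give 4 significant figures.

Q₀ = 3.498 vs Keq = 0.3404 ⇒ Q>K, reverse
Step 1:
                  B         X         C
  I            1.38    0.7759     5.169
  C           1.522    0.7612   -0.7612
  E           2.902     1.537     4.408
  solve Keq expr → x = -0.7612; check Q = 0.3404

x = -0.7612 M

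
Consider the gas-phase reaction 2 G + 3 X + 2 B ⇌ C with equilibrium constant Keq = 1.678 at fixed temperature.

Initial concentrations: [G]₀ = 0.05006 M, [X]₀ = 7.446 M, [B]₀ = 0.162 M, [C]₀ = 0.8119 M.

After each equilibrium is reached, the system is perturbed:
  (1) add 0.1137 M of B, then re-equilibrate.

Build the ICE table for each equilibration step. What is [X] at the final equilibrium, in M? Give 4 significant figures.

Q₀ = 29.9 vs Keq = 1.678 ⇒ Q>K, reverse
Step 1:
                   G          X          B          C
  I          0.05006      7.446      0.162     0.8119
  C          0.08282     0.1242    0.08282   -0.04141
  E           0.1329       7.57     0.2448     0.7705
  solve Keq expr → x = -0.04141; check Q = 1.678
Then add 0.1137 M of B.
Step 2:
                   G          X          B          C
  I           0.1329       7.57     0.3585     0.7705
  C         -0.03146   -0.04719   -0.03146    0.01573
  E           0.1014      7.523     0.3271     0.7862
  solve Keq expr → x = 0.01573; check Q = 1.678

[X]_eq = 7.523 M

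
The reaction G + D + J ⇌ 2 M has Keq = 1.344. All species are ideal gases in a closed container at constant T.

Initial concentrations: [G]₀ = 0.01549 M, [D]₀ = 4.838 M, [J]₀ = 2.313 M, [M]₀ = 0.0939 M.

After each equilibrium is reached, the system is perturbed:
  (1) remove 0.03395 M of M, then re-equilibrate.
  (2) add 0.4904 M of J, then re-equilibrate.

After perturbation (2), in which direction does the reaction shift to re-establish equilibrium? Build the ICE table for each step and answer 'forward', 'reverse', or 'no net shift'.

Q₀ = 0.05087 vs Keq = 1.344 ⇒ Q<K, forward
Step 1:
                  G         D         J         M
  init      0.01549     4.838     2.313    0.0939
  Δ        -0.01448  -0.01448  -0.01448   0.02895
  eq       0.001013     4.824     2.299    0.1229
  solve Keq expr → x = 0.01448; check Q = 1.344
Then remove 0.03395 M of M.
Step 2:
                  G         D         J         M
  init     0.001013     4.824     2.299    0.0889
  Δ       -4.7100e-04 -4.7100e-04 -4.7100e-04 9.4201e-04
  eq      5.4190e-04     4.823     2.298   0.08985
  solve Keq expr → x = 4.7100e-04; check Q = 1.344
Then add 0.4904 M of J.
Step 3:
                  G         D         J         M
  init    5.4190e-04     4.823     2.788   0.08985
  Δ       -9.3420e-05 -9.3420e-05 -9.3420e-05 1.8684e-04
  eq      4.4848e-04     4.823     2.788   0.09003
  solve Keq expr → x = 9.3420e-05; check Q = 1.344

Direction: forward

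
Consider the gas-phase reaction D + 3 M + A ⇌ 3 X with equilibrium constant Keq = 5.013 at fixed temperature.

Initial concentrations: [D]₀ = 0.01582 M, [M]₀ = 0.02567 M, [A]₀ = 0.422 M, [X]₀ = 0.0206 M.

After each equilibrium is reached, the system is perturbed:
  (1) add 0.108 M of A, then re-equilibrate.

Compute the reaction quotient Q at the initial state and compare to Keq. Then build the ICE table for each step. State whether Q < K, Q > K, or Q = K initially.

Q₀ = 77.41 vs Keq = 5.013 ⇒ Q>K, reverse
Step 1:
                    D           M           A           X
  Initial     0.01582     0.02567       0.422      0.0206
  Change     0.002937    0.008812    0.002937   -0.008812
  Equil       0.01876     0.03448      0.4249     0.01179
  solve Keq expr → x = -0.002937; check Q = 5.013
Then add 0.108 M of A.
Step 2:
                    D           M           A           X
  Initial     0.01876     0.03448      0.5329     0.01179
  Change  -2.1315e-04 -6.3946e-04 -2.1315e-04  6.3946e-04
  Equil       0.01854     0.03384      0.5327     0.01243
  solve Keq expr → x = 2.1315e-04; check Q = 5.013

Q₀ = 77.41; Q > K (proceeds reverse)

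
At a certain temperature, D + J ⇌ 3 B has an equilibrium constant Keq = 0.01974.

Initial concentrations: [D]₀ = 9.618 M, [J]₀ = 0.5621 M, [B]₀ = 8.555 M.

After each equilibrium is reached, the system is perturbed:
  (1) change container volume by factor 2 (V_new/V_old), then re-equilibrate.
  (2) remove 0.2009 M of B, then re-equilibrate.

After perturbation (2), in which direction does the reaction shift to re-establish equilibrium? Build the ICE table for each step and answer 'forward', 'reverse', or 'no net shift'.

Q₀ = 115.8 vs Keq = 0.01974 ⇒ Q>K, reverse
Step 1:
                   D          J          B
  I            9.618     0.5621      8.555
  C            2.549      2.549     -7.648
  E            12.17      3.111     0.9075
  solve Keq expr → x = -2.549; check Q = 0.01974
Then change container volume by factor 2 (V_new/V_old).
Step 2:
                   D          J          B
  I            6.084      1.556     0.4537
  C         -0.03738   -0.03738     0.1122
  E            6.046      1.518     0.5659
  solve Keq expr → x = 0.03738; check Q = 0.01974
Then remove 0.2009 M of B.
Step 3:
                   D          J          B
  I            6.046      1.518      0.365
  C         -0.06364   -0.06364     0.1909
  E            5.983      1.455     0.5559
  solve Keq expr → x = 0.06364; check Q = 0.01974

Direction: forward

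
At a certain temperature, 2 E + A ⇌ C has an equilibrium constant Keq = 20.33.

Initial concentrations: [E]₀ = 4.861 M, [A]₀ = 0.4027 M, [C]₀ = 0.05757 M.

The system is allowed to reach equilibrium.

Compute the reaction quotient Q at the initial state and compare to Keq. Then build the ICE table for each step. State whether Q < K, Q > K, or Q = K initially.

Q₀ = 0.00605 vs Keq = 20.33 ⇒ Q<K, forward
Step 1:
                  E         A         C
  I           4.861    0.4027   0.05757
  C         -0.8027   -0.4013    0.4013
  E           4.058  0.001371    0.4589
  solve Keq expr → x = 0.4013; check Q = 20.33

Q₀ = 0.00605; Q < K (proceeds forward)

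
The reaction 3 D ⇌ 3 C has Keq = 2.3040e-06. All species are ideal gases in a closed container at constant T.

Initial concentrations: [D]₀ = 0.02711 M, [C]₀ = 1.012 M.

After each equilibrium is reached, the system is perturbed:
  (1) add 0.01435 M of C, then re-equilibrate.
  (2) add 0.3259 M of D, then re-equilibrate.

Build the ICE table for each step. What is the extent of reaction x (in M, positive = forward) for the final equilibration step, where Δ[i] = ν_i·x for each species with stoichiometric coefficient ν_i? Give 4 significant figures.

x = 0.001416 M

Q₀ = 5.2018e+04 vs Keq = 2.3040e-06 ⇒ Q>K, reverse
Step 1:
                  D         C
  I         0.02711     1.012
  C          0.9985   -0.9985
  E           1.026   0.01355
  solve Keq expr → x = -0.3328; check Q = 2.3040e-06
Then add 0.01435 M of C.
Step 2:
                  D         C
  I           1.026    0.0279
  C         0.01416  -0.01416
  E            1.04   0.01373
  solve Keq expr → x = -0.004721; check Q = 2.3040e-06
Then add 0.3259 M of D.
Step 3:
                  D         C
  I           1.366   0.01373
  C       -0.004248  0.004248
  E           1.361   0.01798
  solve Keq expr → x = 0.001416; check Q = 2.3040e-06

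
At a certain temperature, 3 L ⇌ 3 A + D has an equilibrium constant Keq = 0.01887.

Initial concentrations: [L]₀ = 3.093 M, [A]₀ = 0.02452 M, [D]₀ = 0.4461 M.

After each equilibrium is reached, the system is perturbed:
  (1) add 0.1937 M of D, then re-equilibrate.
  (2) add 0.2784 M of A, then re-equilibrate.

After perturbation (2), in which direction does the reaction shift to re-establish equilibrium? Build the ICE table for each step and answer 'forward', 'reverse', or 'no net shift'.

Direction: reverse

Q₀ = 2.2226e-07 vs Keq = 0.01887 ⇒ Q<K, forward
Step 1:
                  L         A         D
  I           3.093   0.02452    0.4461
  C         -0.7001    0.7001    0.2334
  E           2.393    0.7246    0.6795
  solve Keq expr → x = 0.2334; check Q = 0.01887
Then add 0.1937 M of D.
Step 2:
                  L         A         D
  I           2.393    0.7246    0.8732
  C         0.04255  -0.04255  -0.01418
  E           2.435    0.6821     0.859
  solve Keq expr → x = -0.01418; check Q = 0.01887
Then add 0.2784 M of A.
Step 3:
                  L         A         D
  I           2.435    0.9605     0.859
  C          0.2016   -0.2016   -0.0672
  E           2.637    0.7589    0.7918
  solve Keq expr → x = -0.0672; check Q = 0.01887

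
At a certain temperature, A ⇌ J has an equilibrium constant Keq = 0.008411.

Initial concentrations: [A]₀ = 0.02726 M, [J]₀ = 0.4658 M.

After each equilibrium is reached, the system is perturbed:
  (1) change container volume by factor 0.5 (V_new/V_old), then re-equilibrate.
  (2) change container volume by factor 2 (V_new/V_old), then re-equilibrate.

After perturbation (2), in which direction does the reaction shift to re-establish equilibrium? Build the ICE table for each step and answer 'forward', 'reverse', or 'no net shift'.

Direction: no net shift

Q₀ = 17.09 vs Keq = 0.008411 ⇒ Q>K, reverse
Step 1:
                   A          J
  Initial    0.02726     0.4658
  Change      0.4617    -0.4617
  Equil       0.4889   0.004113
  solve Keq expr → x = -0.4617; check Q = 0.008411
Then change container volume by factor 0.5 (V_new/V_old).
Step 2:
                   A          J
  Initial     0.9779   0.008225
  Change           0          0
  Equil       0.9779   0.008225
  solve Keq expr → x = 0; check Q = 0.008411
Then change container volume by factor 2 (V_new/V_old).
Step 3:
                   A          J
  Initial     0.4889   0.004113
  Change           0          0
  Equil       0.4889   0.004113
  solve Keq expr → x = 0; check Q = 0.008411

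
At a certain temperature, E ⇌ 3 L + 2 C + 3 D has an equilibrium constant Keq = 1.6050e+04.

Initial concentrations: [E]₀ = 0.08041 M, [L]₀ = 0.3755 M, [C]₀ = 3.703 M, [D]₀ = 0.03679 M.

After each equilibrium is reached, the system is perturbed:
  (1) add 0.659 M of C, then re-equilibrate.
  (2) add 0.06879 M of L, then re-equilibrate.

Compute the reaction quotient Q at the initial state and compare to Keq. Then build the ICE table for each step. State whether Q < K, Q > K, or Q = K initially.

Q₀ = 4.4959e-04; Q < K (proceeds forward)

Q₀ = 4.4959e-04 vs Keq = 1.6050e+04 ⇒ Q<K, forward
Step 1:
                  E         L         C         D
  Initial   0.08041    0.3755     3.703   0.03679
  Change   -0.08041    0.2412    0.1608    0.2412
  Equil   4.6879e-06    0.6167     3.864     0.278
  solve Keq expr → x = 0.08041; check Q = 1.6050e+04
Then add 0.659 M of C.
Step 2:
                  E         L         C         D
  Initial 4.6879e-06    0.6167     4.523     0.278
  Change  1.7349e-06 -5.2048e-06 -3.4699e-06 -5.2048e-06
  Equil   6.4228e-06    0.6167     4.523     0.278
  solve Keq expr → x = -1.7349e-06; check Q = 1.6050e+04
Then add 0.06879 M of L.
Step 3:
                  E         L         C         D
  Initial 6.4228e-06    0.6855     4.523     0.278
  Change  2.3969e-06 -7.1908e-06 -4.7939e-06 -7.1908e-06
  Equil   8.8197e-06    0.6855     4.523     0.278
  solve Keq expr → x = -2.3969e-06; check Q = 1.6050e+04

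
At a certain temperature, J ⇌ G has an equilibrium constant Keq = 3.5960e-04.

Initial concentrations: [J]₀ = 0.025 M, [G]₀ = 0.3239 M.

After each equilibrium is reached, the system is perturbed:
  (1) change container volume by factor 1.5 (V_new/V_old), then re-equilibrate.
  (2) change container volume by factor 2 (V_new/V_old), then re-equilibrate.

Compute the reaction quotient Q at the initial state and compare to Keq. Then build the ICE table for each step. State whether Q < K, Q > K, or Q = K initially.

Q₀ = 12.96 vs Keq = 3.5960e-04 ⇒ Q>K, reverse
Step 1:
                  J         G
  Initial     0.025    0.3239
  Change     0.3238   -0.3238
  Equil      0.3488 1.2542e-04
  solve Keq expr → x = -0.3238; check Q = 3.5960e-04
Then change container volume by factor 1.5 (V_new/V_old).
Step 2:
                  J         G
  Initial    0.2325 8.3613e-05
  Change          0         0
  Equil      0.2325 8.3613e-05
  solve Keq expr → x = 0; check Q = 3.5960e-04
Then change container volume by factor 2 (V_new/V_old).
Step 3:
                  J         G
  Initial    0.1163 4.1806e-05
  Change          0         0
  Equil      0.1163 4.1806e-05
  solve Keq expr → x = 0; check Q = 3.5960e-04

Q₀ = 12.96; Q > K (proceeds reverse)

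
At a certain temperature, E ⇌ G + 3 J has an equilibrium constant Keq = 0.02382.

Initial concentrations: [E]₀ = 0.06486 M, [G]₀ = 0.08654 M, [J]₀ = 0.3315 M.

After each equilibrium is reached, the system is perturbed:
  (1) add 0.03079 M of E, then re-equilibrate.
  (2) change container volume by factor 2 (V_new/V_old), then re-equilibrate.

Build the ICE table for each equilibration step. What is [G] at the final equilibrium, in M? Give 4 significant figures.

[G]_eq = 0.06224 M

Q₀ = 0.04861 vs Keq = 0.02382 ⇒ Q>K, reverse
Step 1:
                  E         G         J
  I         0.06486   0.08654    0.3315
  C         0.01286  -0.01286  -0.03859
  E         0.07772   0.07368    0.2929
  solve Keq expr → x = -0.01286; check Q = 0.02382
Then add 0.03079 M of E.
Step 2:
                  E         G         J
  I          0.1085   0.07368    0.2929
  C       -0.006383  0.006383   0.01915
  E          0.1021   0.08006    0.3121
  solve Keq expr → x = 0.006383; check Q = 0.02382
Then change container volume by factor 2 (V_new/V_old).
Step 3:
                  E         G         J
  I         0.05107   0.04003     0.156
  C        -0.02221   0.02221   0.06664
  E         0.02885   0.06224    0.2227
  solve Keq expr → x = 0.02221; check Q = 0.02382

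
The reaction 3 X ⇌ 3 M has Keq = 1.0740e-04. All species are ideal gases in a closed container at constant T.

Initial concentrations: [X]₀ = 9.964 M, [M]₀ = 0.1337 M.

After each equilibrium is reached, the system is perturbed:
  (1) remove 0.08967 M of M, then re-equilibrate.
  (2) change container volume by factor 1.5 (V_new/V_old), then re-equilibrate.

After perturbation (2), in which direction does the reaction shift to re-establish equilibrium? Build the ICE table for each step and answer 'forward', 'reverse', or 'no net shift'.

Direction: no net shift

Q₀ = 2.4160e-06 vs Keq = 1.0740e-04 ⇒ Q<K, forward
Step 1:
                  X         M
  init        9.964    0.1337
  Δ         -0.3245    0.3245
  eq          9.639    0.4582
  solve Keq expr → x = 0.1082; check Q = 1.0740e-04
Then remove 0.08967 M of M.
Step 2:
                  X         M
  init        9.639    0.3685
  Δ         -0.0856    0.0856
  eq          9.554    0.4541
  solve Keq expr → x = 0.02853; check Q = 1.0740e-04
Then change container volume by factor 1.5 (V_new/V_old).
Step 3:
                  X         M
  init        6.369    0.3028
  Δ               0         0
  eq          6.369    0.3028
  solve Keq expr → x = 0; check Q = 1.0740e-04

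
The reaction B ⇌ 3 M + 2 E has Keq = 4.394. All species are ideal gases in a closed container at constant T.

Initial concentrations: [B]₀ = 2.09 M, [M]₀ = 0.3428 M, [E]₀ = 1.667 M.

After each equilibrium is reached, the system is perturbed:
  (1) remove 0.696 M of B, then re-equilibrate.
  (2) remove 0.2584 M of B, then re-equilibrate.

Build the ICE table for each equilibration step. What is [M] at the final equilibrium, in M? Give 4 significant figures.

[M]_eq = 0.9763 M

Q₀ = 0.05356 vs Keq = 4.394 ⇒ Q<K, forward
Step 1:
                  B         M         E
  init         2.09    0.3428     1.667
  Δ         -0.2769    0.8306    0.5537
  eq          1.813     1.173     2.221
  solve Keq expr → x = 0.2769; check Q = 4.394
Then remove 0.696 M of B.
Step 2:
                  B         M         E
  init        1.117     1.173     2.221
  Δ         0.04459   -0.1338  -0.08919
  eq          1.162      1.04     2.132
  solve Keq expr → x = -0.04459; check Q = 4.394
Then remove 0.2584 M of B.
Step 3:
                  B         M         E
  init       0.9033      1.04     2.132
  Δ          0.0211  -0.06331   -0.0422
  eq         0.9244    0.9763     2.089
  solve Keq expr → x = -0.0211; check Q = 4.394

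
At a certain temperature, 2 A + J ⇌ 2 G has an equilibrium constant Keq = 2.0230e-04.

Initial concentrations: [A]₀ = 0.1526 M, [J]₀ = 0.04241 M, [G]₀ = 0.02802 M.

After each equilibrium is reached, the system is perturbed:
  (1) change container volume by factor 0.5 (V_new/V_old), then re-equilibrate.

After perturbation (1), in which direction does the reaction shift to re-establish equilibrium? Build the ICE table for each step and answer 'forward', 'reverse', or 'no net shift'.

Q₀ = 0.795 vs Keq = 2.0230e-04 ⇒ Q>K, reverse
Step 1:
                  A         J         G
  Initial    0.1526   0.04241   0.02802
  Change    0.02741   0.01371  -0.02741
  Equil        0.18   0.05612 6.0653e-04
  solve Keq expr → x = -0.01371; check Q = 2.0230e-04
Then change container volume by factor 0.5 (V_new/V_old).
Step 2:
                  A         J         G
  Initial      0.36    0.1122  0.001213
  Change  -4.9819e-04 -2.4909e-04 4.9819e-04
  Equil      0.3595     0.112  0.001711
  solve Keq expr → x = 2.4909e-04; check Q = 2.0230e-04

Direction: forward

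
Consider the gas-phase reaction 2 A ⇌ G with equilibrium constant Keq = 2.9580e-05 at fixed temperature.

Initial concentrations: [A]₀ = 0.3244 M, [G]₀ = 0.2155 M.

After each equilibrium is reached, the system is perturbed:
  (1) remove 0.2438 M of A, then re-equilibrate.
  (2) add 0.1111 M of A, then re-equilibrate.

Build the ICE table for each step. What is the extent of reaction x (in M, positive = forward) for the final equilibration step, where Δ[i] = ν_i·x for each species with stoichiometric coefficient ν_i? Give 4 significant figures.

Q₀ = 2.048 vs Keq = 2.9580e-05 ⇒ Q>K, reverse
Step 1:
                    A           G
  Initial      0.3244      0.2155
  Change        0.431     -0.2155
  Equil        0.7554  1.6878e-05
  solve Keq expr → x = -0.2155; check Q = 2.9580e-05
Then remove 0.2438 M of A.
Step 2:
                    A           G
  Initial      0.5116  1.6878e-05
  Change   1.8272e-05 -9.1361e-06
  Equil        0.5116  7.7416e-06
  solve Keq expr → x = -9.1361e-06; check Q = 2.9580e-05
Then add 0.1111 M of A.
Step 3:
                    A           G
  Initial      0.6227  7.7416e-06
  Change  -7.4546e-06  3.7273e-06
  Equil        0.6227  1.1469e-05
  solve Keq expr → x = 3.7273e-06; check Q = 2.9580e-05

x = 3.7273e-06 M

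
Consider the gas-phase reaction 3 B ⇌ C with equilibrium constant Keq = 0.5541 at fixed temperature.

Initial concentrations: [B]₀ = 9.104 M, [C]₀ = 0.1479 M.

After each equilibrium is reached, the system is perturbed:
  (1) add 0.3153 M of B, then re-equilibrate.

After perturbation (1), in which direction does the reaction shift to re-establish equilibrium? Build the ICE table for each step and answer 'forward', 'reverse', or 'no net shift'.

Q₀ = 1.9601e-04 vs Keq = 0.5541 ⇒ Q<K, forward
Step 1:
                    B           C
  I             9.104      0.1479
  C            -7.425       2.475
  E             1.679       2.623
  solve Keq expr → x = 2.475; check Q = 0.5541
Then add 0.3153 M of B.
Step 2:
                    B           C
  I             1.994       2.623
  C           -0.2946      0.0982
  E               1.7       2.721
  solve Keq expr → x = 0.0982; check Q = 0.5541

Direction: forward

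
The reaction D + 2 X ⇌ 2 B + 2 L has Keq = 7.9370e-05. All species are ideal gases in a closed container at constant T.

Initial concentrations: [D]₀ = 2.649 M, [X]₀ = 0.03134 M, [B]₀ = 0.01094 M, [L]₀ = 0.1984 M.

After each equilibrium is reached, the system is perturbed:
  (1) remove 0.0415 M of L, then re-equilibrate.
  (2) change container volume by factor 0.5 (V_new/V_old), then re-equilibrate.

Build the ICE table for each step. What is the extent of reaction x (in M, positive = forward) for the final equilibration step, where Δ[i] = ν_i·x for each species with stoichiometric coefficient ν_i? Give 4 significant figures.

Q₀ = 0.001811 vs Keq = 7.9370e-05 ⇒ Q>K, reverse
Step 1:
                  D         X         B         L
  init        2.649   0.03134   0.01094    0.1984
  Δ        0.003973  0.007947 -0.007947 -0.007947
  eq          2.653   0.03929  0.002993    0.1905
  solve Keq expr → x = -0.003973; check Q = 7.9370e-05
Then remove 0.0415 M of L.
Step 2:
                  D         X         B         L
  init        2.653   0.03929  0.002993     0.149
  Δ       -3.7136e-04 -7.4272e-04 7.4272e-04 7.4272e-04
  eq          2.653   0.03854  0.003736    0.1497
  solve Keq expr → x = 3.7136e-04; check Q = 7.9370e-05
Then change container volume by factor 0.5 (V_new/V_old).
Step 3:
                  D         X         B         L
  init        5.305   0.07709  0.007472    0.2994
  Δ        0.001007  0.002013 -0.002013 -0.002013
  eq          5.306    0.0791  0.005459    0.2974
  solve Keq expr → x = -0.001007; check Q = 7.9370e-05

x = -0.001007 M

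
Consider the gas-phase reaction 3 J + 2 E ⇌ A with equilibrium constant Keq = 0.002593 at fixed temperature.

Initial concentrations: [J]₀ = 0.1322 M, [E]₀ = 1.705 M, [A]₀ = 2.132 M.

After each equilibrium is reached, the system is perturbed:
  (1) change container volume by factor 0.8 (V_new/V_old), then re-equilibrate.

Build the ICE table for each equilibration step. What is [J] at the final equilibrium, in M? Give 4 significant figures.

[J]_eq = 3.283 M

Q₀ = 317.4 vs Keq = 0.002593 ⇒ Q>K, reverse
Step 1:
                    J           E           A
  I            0.1322       1.705       2.132
  C             3.021       2.014      -1.007
  E             3.154       3.719       1.125
  solve Keq expr → x = -1.007; check Q = 0.002593
Then change container volume by factor 0.8 (V_new/V_old).
Step 2:
                    J           E           A
  I             3.942       4.649       1.406
  C           -0.6591     -0.4394      0.2197
  E             3.283        4.21       1.626
  solve Keq expr → x = 0.2197; check Q = 0.002593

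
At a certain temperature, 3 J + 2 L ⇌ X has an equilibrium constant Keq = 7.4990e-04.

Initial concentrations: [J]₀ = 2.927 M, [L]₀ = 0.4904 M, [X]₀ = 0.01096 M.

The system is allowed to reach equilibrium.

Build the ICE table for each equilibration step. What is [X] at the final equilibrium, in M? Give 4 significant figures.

Q₀ = 0.001817 vs Keq = 7.4990e-04 ⇒ Q>K, reverse
Step 1:
                   J          L          X
  I            2.927     0.4904    0.01096
  C          0.01836    0.01224  -0.006119
  E            2.945     0.5026   0.004841
  solve Keq expr → x = -0.006119; check Q = 7.4990e-04

[X]_eq = 0.004841 M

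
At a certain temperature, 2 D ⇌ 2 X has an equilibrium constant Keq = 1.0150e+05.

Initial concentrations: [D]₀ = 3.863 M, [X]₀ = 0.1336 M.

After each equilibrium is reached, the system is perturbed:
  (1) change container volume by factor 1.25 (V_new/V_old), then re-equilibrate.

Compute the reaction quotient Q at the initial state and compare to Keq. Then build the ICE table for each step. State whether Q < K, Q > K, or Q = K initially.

Q₀ = 0.001196 vs Keq = 1.0150e+05 ⇒ Q<K, forward
Step 1:
                   D          X
  Initial      3.863     0.1336
  Change       -3.85       3.85
  Equil      0.01251      3.984
  solve Keq expr → x = 1.925; check Q = 1.0150e+05
Then change container volume by factor 1.25 (V_new/V_old).
Step 2:
                   D          X
  Initial       0.01      3.187
  Change           0          0
  Equil         0.01      3.187
  solve Keq expr → x = 0; check Q = 1.0150e+05

Q₀ = 0.001196; Q < K (proceeds forward)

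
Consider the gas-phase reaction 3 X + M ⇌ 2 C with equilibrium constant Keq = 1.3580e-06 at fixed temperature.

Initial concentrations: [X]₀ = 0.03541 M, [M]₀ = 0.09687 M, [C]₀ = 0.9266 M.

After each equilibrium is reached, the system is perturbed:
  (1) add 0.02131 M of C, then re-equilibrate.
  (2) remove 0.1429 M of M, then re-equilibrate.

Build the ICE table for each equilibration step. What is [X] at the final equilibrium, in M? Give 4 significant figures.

Q₀ = 1.9963e+05 vs Keq = 1.3580e-06 ⇒ Q>K, reverse
Step 1:
                   X          M          C
  Initial    0.03541    0.09687     0.9266
  Change       1.388     0.4626    -0.9251
  Equil        1.423     0.5594    0.00148
  solve Keq expr → x = -0.4626; check Q = 1.3580e-06
Then add 0.02131 M of C.
Step 2:
                   X          M          C
  Initial      1.423     0.5594    0.02279
  Change     0.03187    0.01062   -0.02125
  Equil        1.455     0.5701   0.001544
  solve Keq expr → x = -0.01062; check Q = 1.3580e-06
Then remove 0.1429 M of M.
Step 3:
                   X          M          C
  Initial      1.455     0.4272   0.001544
  Change  3.1033e-04 1.0344e-04 -2.0689e-04
  Equil        1.455     0.4273   0.001337
  solve Keq expr → x = -1.0344e-04; check Q = 1.3580e-06

[X]_eq = 1.455 M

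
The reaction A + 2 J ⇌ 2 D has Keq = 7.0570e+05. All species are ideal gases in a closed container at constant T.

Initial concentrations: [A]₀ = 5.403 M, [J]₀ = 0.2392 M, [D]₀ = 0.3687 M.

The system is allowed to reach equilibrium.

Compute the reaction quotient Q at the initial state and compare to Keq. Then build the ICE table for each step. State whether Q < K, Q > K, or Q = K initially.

Q₀ = 0.4397 vs Keq = 7.0570e+05 ⇒ Q<K, forward
Step 1:
                    A           J           D
  Initial       5.403      0.2392      0.3687
  Change      -0.1194     -0.2389      0.2389
  Equil         5.284  3.1465e-04      0.6076
  solve Keq expr → x = 0.1194; check Q = 7.0570e+05

Q₀ = 0.4397; Q < K (proceeds forward)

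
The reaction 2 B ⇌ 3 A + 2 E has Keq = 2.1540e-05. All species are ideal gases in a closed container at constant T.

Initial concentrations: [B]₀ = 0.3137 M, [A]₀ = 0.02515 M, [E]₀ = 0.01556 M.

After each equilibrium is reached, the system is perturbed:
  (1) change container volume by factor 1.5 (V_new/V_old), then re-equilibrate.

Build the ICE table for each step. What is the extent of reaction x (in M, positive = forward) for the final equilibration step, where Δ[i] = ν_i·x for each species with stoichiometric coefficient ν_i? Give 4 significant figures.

Q₀ = 3.9138e-08 vs Keq = 2.1540e-05 ⇒ Q<K, forward
Step 1:
                  B         A         E
  init       0.3137   0.02515   0.01556
  Δ        -0.03829   0.05744   0.03829
  eq         0.2754   0.08259   0.05385
  solve Keq expr → x = 0.01915; check Q = 2.1540e-05
Then change container volume by factor 1.5 (V_new/V_old).
Step 2:
                  B         A         E
  init       0.1836   0.05506    0.0359
  Δ       -0.009088   0.01363  0.009088
  eq         0.1745   0.06869   0.04499
  solve Keq expr → x = 0.004544; check Q = 2.1540e-05

x = 0.004544 M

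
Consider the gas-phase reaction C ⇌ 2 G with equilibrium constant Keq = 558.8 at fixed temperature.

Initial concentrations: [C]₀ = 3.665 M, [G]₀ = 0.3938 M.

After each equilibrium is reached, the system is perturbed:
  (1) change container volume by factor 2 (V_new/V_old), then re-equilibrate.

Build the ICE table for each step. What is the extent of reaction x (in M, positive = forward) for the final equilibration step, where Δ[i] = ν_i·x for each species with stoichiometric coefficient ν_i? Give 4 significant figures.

x = 0.02464 M

Q₀ = 0.04231 vs Keq = 558.8 ⇒ Q<K, forward
Step 1:
                   C          G
  init         3.665     0.3938
  Δ           -3.564      7.128
  eq          0.1012      7.521
  solve Keq expr → x = 3.564; check Q = 558.8
Then change container volume by factor 2 (V_new/V_old).
Step 2:
                   C          G
  init       0.05062      3.761
  Δ         -0.02464    0.04928
  eq         0.02598       3.81
  solve Keq expr → x = 0.02464; check Q = 558.8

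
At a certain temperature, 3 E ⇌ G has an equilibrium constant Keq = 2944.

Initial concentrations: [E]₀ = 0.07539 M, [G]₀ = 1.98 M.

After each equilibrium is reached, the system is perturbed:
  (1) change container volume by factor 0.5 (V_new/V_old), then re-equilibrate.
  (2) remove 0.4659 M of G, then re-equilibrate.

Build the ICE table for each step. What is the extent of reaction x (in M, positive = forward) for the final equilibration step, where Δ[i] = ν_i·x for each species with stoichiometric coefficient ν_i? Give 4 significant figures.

x = 0.001495 M

Q₀ = 4621 vs Keq = 2944 ⇒ Q>K, reverse
Step 1:
                   E          G
  init       0.07539       1.98
  Δ          0.01216  -0.004055
  eq         0.08755      1.976
  solve Keq expr → x = -0.004055; check Q = 2944
Then change container volume by factor 0.5 (V_new/V_old).
Step 2:
                   E          G
  init        0.1751      3.952
  Δ          -0.0646    0.02153
  eq          0.1105      3.973
  solve Keq expr → x = 0.02153; check Q = 2944
Then remove 0.4659 M of G.
Step 3:
                   E          G
  init        0.1105      3.508
  Δ        -0.004485   0.001495
  eq           0.106      3.509
  solve Keq expr → x = 0.001495; check Q = 2944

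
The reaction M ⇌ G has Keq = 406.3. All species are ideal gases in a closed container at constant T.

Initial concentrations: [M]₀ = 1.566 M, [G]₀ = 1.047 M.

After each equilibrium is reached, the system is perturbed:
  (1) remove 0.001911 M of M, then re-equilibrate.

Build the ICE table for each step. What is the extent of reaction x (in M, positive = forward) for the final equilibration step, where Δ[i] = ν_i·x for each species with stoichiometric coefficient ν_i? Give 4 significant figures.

x = -0.001906 M

Q₀ = 0.6686 vs Keq = 406.3 ⇒ Q<K, forward
Step 1:
                   M          G
  Initial      1.566      1.047
  Change       -1.56       1.56
  Equil     0.006415      2.607
  solve Keq expr → x = 1.56; check Q = 406.3
Then remove 0.001911 M of M.
Step 2:
                   M          G
  Initial   0.004504      2.607
  Change    0.001906  -0.001906
  Equil     0.006411      2.605
  solve Keq expr → x = -0.001906; check Q = 406.3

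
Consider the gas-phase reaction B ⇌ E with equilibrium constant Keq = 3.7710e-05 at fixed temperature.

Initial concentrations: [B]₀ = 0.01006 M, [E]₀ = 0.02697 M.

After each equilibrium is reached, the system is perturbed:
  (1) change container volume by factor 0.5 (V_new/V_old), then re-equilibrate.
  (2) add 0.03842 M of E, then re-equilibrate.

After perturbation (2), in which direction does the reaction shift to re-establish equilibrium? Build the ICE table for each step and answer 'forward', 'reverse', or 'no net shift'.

Direction: reverse

Q₀ = 2.681 vs Keq = 3.7710e-05 ⇒ Q>K, reverse
Step 1:
                   B          E
  init       0.01006    0.02697
  Δ          0.02697   -0.02697
  eq         0.03703 1.3963e-06
  solve Keq expr → x = -0.02697; check Q = 3.7710e-05
Then change container volume by factor 0.5 (V_new/V_old).
Step 2:
                   B          E
  init       0.07406 2.7927e-06
  Δ                0          0
  eq         0.07406 2.7927e-06
  solve Keq expr → x = 0; check Q = 3.7710e-05
Then add 0.03842 M of E.
Step 3:
                   B          E
  init       0.07406    0.03842
  Δ          0.03842   -0.03842
  eq          0.1125 4.2415e-06
  solve Keq expr → x = -0.03842; check Q = 3.7710e-05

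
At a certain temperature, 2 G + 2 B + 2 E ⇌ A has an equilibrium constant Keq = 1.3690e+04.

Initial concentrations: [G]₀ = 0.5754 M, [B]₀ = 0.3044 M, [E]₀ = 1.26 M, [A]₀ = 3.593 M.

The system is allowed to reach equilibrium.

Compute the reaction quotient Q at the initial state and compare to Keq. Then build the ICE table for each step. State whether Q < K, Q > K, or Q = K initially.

Q₀ = 73.77 vs Keq = 1.3690e+04 ⇒ Q<K, forward
Step 1:
                    G           B           E           A
  I            0.5754      0.3044        1.26       3.593
  C           -0.2535     -0.2535     -0.2535      0.1268
  E            0.3219     0.05088       1.006        3.72
  solve Keq expr → x = 0.1268; check Q = 1.3690e+04

Q₀ = 73.77; Q < K (proceeds forward)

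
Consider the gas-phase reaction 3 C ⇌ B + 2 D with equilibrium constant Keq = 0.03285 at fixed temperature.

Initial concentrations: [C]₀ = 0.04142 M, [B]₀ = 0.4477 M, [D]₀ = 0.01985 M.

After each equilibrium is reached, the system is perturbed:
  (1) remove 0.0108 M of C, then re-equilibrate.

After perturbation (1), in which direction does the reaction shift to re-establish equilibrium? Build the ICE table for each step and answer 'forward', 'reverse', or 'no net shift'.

Q₀ = 2.482 vs Keq = 0.03285 ⇒ Q>K, reverse
Step 1:
                  C         B         D
  I         0.04142    0.4477   0.01985
  C         0.02306 -0.007688  -0.01538
  E         0.06448      0.44  0.004474
  solve Keq expr → x = -0.007688; check Q = 0.03285
Then remove 0.0108 M of C.
Step 2:
                  C         B         D
  I         0.05368      0.44  0.004474
  C        0.001409 -4.6952e-04 -9.3904e-04
  E         0.05509    0.4395  0.003535
  solve Keq expr → x = -4.6952e-04; check Q = 0.03285

Direction: reverse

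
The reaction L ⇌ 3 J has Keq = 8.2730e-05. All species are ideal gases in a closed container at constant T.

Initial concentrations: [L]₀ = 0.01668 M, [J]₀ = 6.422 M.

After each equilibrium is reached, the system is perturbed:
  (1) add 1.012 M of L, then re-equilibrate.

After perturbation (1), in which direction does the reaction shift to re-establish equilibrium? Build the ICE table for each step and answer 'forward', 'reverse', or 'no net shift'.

Direction: forward

Q₀ = 1.5879e+04 vs Keq = 8.2730e-05 ⇒ Q>K, reverse
Step 1:
                   L          J
  I          0.01668      6.422
  C            2.122     -6.366
  E            2.139    0.05614
  solve Keq expr → x = -2.122; check Q = 8.2730e-05
Then add 1.012 M of L.
Step 2:
                   L          J
  I            3.151    0.05614
  C        -0.002574   0.007722
  E            3.148    0.06386
  solve Keq expr → x = 0.002574; check Q = 8.2730e-05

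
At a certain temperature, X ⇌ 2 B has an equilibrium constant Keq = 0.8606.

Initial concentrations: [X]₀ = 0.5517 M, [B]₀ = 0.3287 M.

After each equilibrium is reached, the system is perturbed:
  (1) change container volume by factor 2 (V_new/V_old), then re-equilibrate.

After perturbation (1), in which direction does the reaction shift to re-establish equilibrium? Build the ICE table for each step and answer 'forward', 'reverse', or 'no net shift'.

Direction: forward

Q₀ = 0.1958 vs Keq = 0.8606 ⇒ Q<K, forward
Step 1:
                  X         B
  init       0.5517    0.3287
  Δ         -0.1351    0.2701
  eq         0.4166    0.5988
  solve Keq expr → x = 0.1351; check Q = 0.8606
Then change container volume by factor 2 (V_new/V_old).
Step 2:
                  X         B
  init       0.2083    0.2994
  Δ        -0.04038   0.08077
  eq         0.1679    0.3802
  solve Keq expr → x = 0.04038; check Q = 0.8606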